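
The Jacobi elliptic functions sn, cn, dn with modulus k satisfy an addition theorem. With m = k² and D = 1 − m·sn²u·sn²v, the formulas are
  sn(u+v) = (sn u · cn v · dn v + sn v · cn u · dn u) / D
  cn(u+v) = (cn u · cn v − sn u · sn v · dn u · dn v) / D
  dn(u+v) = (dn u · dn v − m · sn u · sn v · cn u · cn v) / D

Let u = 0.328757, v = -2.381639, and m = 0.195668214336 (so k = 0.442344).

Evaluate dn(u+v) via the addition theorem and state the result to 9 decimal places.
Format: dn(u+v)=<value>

dn(u+v)=0.910028826

sn u = 0.3217944335933264, cn u = 0.9468095597892695, dn u = 0.9898172720694845
sn v = -0.7901567950726357, cn v = -0.6129047554070214, dn v = 0.9369284863423087
m = k² = 0.195668214336
D = 1 − m·sn²u·sn²v = 0.9873496105737275
dn(u+v) = (dn u·dn v − m·sn u·sn v·cn u·cn v)/D = 0.8985166071291542/0.9873496105737275 = 0.9100288261693299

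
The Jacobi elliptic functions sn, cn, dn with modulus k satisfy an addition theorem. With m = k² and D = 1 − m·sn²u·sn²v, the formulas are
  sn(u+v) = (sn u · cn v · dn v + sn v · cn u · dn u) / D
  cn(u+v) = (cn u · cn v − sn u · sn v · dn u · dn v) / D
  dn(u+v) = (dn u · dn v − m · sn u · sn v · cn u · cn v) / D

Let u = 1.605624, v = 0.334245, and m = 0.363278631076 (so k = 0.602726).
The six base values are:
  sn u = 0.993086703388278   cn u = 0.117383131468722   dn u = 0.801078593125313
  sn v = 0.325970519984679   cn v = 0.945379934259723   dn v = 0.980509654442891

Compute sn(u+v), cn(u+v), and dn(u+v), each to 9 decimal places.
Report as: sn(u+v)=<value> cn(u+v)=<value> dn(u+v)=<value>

m = k² = 0.363278631076
D = 1 − m·sn²u·sn²v = 0.9619310553832579
sn(u+v) = (sn u·cn v·dn v + sn v·cn u·dn u)/D = 0.95119786666105/0.9619310553832579 = 0.9888420394973821
cn(u+v) = (cn u·cn v − sn u·sn v·dn u·dn v)/D = -0.1432968030704657/0.9619310553832579 = -0.1489678519770552
dn(u+v) = (dn u·dn v − m·sn u·sn v·cn u·cn v)/D = 0.7724150870588792/0.9619310553832579 = 0.8029838341700376

sn(u+v)=0.988842039 cn(u+v)=-0.148967852 dn(u+v)=0.802983834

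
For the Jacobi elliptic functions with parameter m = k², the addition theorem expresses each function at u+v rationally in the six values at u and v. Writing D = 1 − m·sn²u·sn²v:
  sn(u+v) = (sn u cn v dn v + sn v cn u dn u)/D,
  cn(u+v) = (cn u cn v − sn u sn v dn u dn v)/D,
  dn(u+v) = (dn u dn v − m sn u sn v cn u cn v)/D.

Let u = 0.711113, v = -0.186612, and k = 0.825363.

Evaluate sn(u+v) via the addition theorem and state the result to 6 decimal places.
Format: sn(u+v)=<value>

sn u = 0.6245909409601352, cn u = 0.7809520833383652, dn u = 0.8568810040818173
sn v = -0.1848115768889438, cn v = 0.9827739725124094, dn v = 0.9882978165559586
m = k² = 0.681224081769
D = 1 − m·sn²u·sn²v = 0.9909230550957437
sn(u+v) = (sn u·cn v·dn v + sn v·cn u·dn u)/D = 0.4829757824098398/0.9909230550957437 = 0.4873998843060265

sn(u+v)=0.487400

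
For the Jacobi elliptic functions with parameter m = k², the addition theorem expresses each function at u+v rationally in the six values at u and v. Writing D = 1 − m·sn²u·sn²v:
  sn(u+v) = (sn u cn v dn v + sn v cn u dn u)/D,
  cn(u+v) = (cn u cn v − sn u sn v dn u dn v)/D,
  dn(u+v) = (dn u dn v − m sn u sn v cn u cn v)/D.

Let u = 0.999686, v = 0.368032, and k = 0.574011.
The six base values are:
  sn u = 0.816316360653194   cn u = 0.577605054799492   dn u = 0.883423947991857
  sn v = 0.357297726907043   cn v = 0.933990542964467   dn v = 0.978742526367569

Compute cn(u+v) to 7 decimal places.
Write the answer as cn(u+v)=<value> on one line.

cn(u+v)=0.2955733

m = k² = 0.329488628121
D = 1 − m·sn²u·sn²v = 0.9719703330106012
cn(u+v) = (cn u·cn v − sn u·sn v·dn u·dn v)/D = 0.2872885186421239/0.9719703330106012 = 0.2955733409601818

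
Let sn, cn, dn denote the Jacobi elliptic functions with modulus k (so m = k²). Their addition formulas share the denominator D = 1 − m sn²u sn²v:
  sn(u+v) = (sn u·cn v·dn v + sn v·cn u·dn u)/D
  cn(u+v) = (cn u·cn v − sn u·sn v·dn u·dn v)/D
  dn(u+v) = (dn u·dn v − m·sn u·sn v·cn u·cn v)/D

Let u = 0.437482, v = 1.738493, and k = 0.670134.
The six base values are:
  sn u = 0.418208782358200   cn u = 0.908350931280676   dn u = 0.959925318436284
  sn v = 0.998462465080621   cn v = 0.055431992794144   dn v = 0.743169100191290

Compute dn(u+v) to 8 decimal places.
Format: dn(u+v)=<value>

m = k² = 0.449079577956
D = 1 − m·sn²u·sn²v = 0.9216979576855473
dn(u+v) = (dn u·dn v − m·sn u·sn v·cn u·cn v)/D = 0.703944870823099/0.9216979576855473 = 0.763747890459427

dn(u+v)=0.76374789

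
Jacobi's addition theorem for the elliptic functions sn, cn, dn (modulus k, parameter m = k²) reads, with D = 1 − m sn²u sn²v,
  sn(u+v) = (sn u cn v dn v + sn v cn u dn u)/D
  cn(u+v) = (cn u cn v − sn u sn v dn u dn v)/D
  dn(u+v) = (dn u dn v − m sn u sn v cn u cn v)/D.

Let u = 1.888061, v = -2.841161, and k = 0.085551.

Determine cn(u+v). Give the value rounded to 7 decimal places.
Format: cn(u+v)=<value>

cn(u+v)=0.5798758

sn u = 0.9513330713281326, cn u = -0.3081645459772784, dn u = 0.9966825349941526
sn v = -0.3014083783636929, cn v = -0.9534951439059189, dn v = 0.9996674912830119
m = k² = 0.007318973601
D = 1 − m·sn²u·sn²v = 0.9993982362667466
cn(u+v) = (cn u·cn v − sn u·sn v·dn u·dn v)/D = 0.5795268801415597/0.9993982362667466 = 0.579875828384872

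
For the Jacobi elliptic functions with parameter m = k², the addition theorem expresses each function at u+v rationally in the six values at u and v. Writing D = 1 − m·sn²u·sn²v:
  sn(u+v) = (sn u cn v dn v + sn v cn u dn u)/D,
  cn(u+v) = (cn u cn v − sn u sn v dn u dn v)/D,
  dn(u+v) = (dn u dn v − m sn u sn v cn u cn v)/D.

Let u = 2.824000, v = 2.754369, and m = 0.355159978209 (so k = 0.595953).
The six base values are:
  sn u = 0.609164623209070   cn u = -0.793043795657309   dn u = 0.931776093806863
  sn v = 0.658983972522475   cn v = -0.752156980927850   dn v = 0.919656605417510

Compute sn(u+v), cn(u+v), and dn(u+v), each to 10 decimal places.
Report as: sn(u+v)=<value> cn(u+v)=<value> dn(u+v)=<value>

sn(u+v)=-0.9634658159 cn(u+v)=0.2678313305 dn(u+v)=0.8187288521

m = k² = 0.355159978209
D = 1 − m·sn²u·sn²v = 0.9427674530976881
sn(u+v) = (sn u·cn v·dn v + sn v·cn u·dn u)/D = -0.908324213398343/0.9427674530976881 = -0.9634658158953477
cn(u+v) = (cn u·cn v − sn u·sn v·dn u·dn v)/D = 0.2525026613217828/0.9427674530976881 = 0.2678313305069293
dn(u+v) = (dn u·dn v − m·sn u·sn v·cn u·cn v)/D = 0.7718709146803857/0.9427674530976881 = 0.8187288521089895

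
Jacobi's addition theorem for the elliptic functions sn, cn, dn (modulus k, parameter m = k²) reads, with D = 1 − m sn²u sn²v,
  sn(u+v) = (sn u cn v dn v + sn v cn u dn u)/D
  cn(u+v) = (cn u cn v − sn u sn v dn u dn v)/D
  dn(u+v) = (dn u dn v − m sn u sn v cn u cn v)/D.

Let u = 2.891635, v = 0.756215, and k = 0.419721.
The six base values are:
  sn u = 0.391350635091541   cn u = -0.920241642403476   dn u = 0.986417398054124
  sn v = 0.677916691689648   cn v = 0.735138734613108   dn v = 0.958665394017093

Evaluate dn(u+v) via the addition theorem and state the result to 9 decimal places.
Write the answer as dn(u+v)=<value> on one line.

dn(u+v)=0.989532022

m = k² = 0.176165717841
D = 1 − m·sn²u·sn²v = 0.9876004438893523
dn(u+v) = (dn u·dn v − m·sn u·sn v·cn u·cn v)/D = 0.9772622644288641/0.9876004438893523 = 0.9895320222621868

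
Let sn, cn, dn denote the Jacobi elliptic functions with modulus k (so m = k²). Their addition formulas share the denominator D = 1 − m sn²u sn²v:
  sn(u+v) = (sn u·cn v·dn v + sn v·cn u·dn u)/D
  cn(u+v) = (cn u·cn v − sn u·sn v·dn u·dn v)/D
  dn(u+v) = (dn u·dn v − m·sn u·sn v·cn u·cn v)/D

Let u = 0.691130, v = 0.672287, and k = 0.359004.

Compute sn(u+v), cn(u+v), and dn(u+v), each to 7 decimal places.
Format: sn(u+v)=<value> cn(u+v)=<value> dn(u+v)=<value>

sn u = 0.6324394581851279, cn u = 0.7746097932059095, dn u = 0.9738835000274683
sn v = 0.6181102054318341, cn v = 0.7860914539295132, dn v = 0.9750685097582681
m = k² = 0.128883872016
D = 1 − m·sn²u·sn²v = 0.9803044406517843
sn(u+v) = (sn u·cn v·dn v + sn v·cn u·dn u)/D = 0.9510502210792951/0.9803044406517843 = 0.9701580260586817
cn(u+v) = (cn u·cn v − sn u·sn v·dn u·dn v)/D = 0.2376978614683596/0.9803044406517843 = 0.2424735129326959
dn(u+v) = (dn u·dn v − m·sn u·sn v·cn u·cn v)/D = 0.9189242527273009/0.9803044406517843 = 0.9373866062631799

sn(u+v)=0.9701580 cn(u+v)=0.2424735 dn(u+v)=0.9373866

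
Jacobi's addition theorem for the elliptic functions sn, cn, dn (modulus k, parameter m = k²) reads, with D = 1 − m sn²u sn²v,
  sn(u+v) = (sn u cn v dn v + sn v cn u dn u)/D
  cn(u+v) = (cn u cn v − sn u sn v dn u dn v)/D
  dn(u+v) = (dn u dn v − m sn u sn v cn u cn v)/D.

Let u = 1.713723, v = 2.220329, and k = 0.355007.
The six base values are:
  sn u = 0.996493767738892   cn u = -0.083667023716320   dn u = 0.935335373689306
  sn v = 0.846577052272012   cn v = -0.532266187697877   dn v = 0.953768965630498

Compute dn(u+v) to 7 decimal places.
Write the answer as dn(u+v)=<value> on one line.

m = k² = 0.126029970049
D = 1 − m·sn²u·sn²v = 0.9103075285539384
dn(u+v) = (dn u·dn v − m·sn u·sn v·cn u·cn v)/D = 0.8873590903483842/0.9103075285539384 = 0.9747904554387145

dn(u+v)=0.9747905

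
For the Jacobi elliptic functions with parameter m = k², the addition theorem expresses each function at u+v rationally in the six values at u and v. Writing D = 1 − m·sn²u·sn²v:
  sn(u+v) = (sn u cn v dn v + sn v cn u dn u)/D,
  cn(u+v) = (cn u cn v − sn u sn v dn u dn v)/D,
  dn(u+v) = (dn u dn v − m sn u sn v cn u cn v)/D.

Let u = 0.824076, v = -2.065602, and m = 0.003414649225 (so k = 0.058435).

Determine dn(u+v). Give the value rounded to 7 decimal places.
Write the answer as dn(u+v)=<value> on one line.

dn(u+v)=0.9984709

sn u = 0.7337316857118312, cn u = 0.6794393375294623, dn u = 0.9990804181729803
sn v = -0.8810665348302984, cn v = -0.4729923479318991, dn v = 0.9986737616026089
m = k² = 0.003414649225
D = 1 − m·sn²u·sn²v = 0.9985729537225201
dn(u+v) = (dn u·dn v − m·sn u·sn v·cn u·cn v)/D = 0.9970459900574792/0.9985729537225201 = 0.9984708541730991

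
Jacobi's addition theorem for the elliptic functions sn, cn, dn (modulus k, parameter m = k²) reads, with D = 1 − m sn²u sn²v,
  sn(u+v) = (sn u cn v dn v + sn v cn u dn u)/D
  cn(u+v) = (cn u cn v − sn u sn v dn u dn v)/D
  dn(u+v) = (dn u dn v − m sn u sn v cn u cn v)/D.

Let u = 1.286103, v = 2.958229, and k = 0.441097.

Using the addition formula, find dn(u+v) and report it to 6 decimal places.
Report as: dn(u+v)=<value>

sn u = 0.9446654107372203, cn u = 0.3280354580783591, dn u = 0.9090490700225427
sn v = 0.3467841878070545, cn v = -0.9379449488573418, dn v = 0.988231534890105
m = k² = 0.194566563409
D = 1 − m·sn²u·sn²v = 0.9791194079040684
dn(u+v) = (dn u·dn v − m·sn u·sn v·cn u·cn v)/D = 0.9179621342352294/0.9791194079040684 = 0.9375384930835412

dn(u+v)=0.937538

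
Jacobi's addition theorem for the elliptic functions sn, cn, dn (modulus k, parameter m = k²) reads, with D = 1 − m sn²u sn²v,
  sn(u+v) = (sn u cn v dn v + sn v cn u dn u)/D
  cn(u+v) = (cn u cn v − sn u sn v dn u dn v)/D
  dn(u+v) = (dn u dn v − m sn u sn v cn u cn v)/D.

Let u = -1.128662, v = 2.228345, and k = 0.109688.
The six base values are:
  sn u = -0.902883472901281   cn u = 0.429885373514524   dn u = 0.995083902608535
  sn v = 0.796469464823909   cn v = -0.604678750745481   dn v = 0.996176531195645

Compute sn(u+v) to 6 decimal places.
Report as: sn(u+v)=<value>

sn(u+v)=0.890113

m = k² = 0.012031457344
D = 1 − m·sn²u·sn²v = 0.9937781447473312
sn(u+v) = (sn u·cn v·dn v + sn v·cn u·dn u)/D = 0.884574358626835/0.9937781447473312 = 0.8901125098215344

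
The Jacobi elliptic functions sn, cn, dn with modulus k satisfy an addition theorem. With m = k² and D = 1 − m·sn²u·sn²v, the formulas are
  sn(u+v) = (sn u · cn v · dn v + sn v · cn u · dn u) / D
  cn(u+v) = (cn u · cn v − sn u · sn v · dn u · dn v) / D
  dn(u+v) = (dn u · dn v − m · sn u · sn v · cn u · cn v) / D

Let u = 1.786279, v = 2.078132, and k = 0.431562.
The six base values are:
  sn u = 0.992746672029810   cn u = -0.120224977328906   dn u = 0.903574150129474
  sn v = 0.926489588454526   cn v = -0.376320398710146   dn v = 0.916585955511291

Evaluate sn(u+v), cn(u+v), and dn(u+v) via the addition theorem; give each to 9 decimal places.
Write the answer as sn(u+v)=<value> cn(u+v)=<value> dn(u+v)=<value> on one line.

m = k² = 0.186245759844
D = 1 − m·sn²u·sn²v = 0.8424405847332289
sn(u+v) = (sn u·cn v·dn v + sn v·cn u·dn u)/D = -0.4430746871991302/0.8424405847332289 = -0.5259417639992217
cn(u+v) = (cn u·cn v − sn u·sn v·dn u·dn v)/D = -0.7165130566633504/0.8424405847332289 = -0.8505205822796924
dn(u+v) = (dn u·dn v − m·sn u·sn v·cn u·cn v)/D = 0.820453087768477/0.8424405847332289 = 0.9739002401318136

sn(u+v)=-0.525941764 cn(u+v)=-0.850520582 dn(u+v)=0.973900240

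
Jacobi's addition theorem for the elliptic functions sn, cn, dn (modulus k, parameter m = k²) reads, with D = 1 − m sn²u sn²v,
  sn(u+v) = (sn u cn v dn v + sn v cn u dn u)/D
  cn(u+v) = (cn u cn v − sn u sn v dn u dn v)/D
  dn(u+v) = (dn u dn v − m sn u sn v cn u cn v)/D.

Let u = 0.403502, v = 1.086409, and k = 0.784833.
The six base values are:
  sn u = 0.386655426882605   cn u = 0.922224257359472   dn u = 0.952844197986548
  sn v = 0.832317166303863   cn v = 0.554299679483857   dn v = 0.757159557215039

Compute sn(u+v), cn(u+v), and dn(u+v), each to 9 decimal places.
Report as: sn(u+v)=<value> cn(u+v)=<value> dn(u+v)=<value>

m = k² = 0.615962837889
D = 1 − m·sn²u·sn²v = 0.9362059116959318
sn(u+v) = (sn u·cn v·dn v + sn v·cn u·dn u)/D = 0.8936637768311273/0.9362059116959318 = 0.9545589978301465
cn(u+v) = (cn u·cn v − sn u·sn v·dn u·dn v)/D = 0.2790099694891492/0.9362059116959318 = 0.2980220120419066
dn(u+v) = (dn u·dn v − m·sn u·sn v·cn u·cn v)/D = 0.6201226179608007/0.9362059116959318 = 0.6623784471062055

sn(u+v)=0.954558998 cn(u+v)=0.298022012 dn(u+v)=0.662378447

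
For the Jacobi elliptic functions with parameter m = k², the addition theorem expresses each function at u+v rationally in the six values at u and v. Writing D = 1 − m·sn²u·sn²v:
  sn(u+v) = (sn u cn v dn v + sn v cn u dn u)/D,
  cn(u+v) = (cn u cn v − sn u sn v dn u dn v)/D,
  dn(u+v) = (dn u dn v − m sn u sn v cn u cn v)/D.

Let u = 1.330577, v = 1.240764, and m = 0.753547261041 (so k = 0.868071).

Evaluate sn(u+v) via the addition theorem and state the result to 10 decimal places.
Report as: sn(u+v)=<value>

sn(u+v)=0.9786529397

sn u = 0.9009972938776296, cn u = 0.4338247070248401, dn u = 0.6231157633670485
sn v = 0.8747291398167175, cn v = 0.4846121459017566, dn v = 0.6507092349064022
m = k² = 0.753547261041
D = 1 − m·sn²u·sn²v = 0.531936627372523
sn(u+v) = (sn u·cn v·dn v + sn v·cn u·dn u)/D = 0.5205813441218378/0.531936627372523 = 0.978652939718075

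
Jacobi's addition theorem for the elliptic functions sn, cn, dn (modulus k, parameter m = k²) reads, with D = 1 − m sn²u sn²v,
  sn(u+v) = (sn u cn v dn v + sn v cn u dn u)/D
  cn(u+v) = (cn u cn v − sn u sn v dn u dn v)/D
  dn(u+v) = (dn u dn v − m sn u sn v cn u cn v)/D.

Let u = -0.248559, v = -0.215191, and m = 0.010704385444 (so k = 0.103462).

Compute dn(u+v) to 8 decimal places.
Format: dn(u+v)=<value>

dn(u+v)=0.99892928

sn u = -0.2459812722145612, cn u = 0.9692745811789897, dn u = 0.9996761035643885
sn v = -0.2135168194632221, cn v = 0.9769393879900174, dn v = 0.9997559667967107
m = k² = 0.010704385444
D = 1 − m·sn²u·sn²v = 0.9999704722735591
dn(u+v) = (dn u·dn v − m·sn u·sn v·cn u·cn v)/D = 0.9988997833951512/0.9999704722735591 = 0.9989292795056503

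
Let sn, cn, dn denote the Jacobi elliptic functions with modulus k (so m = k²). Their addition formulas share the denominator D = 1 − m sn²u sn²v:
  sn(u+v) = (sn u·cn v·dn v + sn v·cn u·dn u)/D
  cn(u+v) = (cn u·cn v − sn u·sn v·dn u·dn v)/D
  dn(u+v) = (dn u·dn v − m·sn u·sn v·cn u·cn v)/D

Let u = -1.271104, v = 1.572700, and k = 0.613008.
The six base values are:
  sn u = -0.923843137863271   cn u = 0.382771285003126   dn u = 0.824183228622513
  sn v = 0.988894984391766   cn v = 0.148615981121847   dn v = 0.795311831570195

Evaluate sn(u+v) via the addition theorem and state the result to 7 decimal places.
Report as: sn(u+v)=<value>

m = k² = 0.375778808064
D = 1 − m·sn²u·sn²v = 0.6863616882224295
sn(u+v) = (sn u·cn v·dn v + sn v·cn u·dn u)/D = 0.2027757254268751/0.6863616882224295 = 0.2954356702980214

sn(u+v)=0.2954357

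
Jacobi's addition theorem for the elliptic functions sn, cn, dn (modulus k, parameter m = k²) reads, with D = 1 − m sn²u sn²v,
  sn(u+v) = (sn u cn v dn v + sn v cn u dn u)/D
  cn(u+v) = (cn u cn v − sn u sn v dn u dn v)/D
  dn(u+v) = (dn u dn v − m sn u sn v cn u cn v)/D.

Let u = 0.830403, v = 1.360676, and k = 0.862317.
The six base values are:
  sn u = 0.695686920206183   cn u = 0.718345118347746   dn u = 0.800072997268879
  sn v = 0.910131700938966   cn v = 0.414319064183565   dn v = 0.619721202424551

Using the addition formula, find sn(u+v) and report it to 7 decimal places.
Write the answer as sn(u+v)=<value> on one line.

sn(u+v)=0.9997298

m = k² = 0.743590608489
D = 1 − m·sn²u·sn²v = 0.7018944541732436
sn(u+v) = (sn u·cn v·dn v + sn v·cn u·dn u)/D = 0.7017048360504106/0.7018944541732436 = 0.9997298480965256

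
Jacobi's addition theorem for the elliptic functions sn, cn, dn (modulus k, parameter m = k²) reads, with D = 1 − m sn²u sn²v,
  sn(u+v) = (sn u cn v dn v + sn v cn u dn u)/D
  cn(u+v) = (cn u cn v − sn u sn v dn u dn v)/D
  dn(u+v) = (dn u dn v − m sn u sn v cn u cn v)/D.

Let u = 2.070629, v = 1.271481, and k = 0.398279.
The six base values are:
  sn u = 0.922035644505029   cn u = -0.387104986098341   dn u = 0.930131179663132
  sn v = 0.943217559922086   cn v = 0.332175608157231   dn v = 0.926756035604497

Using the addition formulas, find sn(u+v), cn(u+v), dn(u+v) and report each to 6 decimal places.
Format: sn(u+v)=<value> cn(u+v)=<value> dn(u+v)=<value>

sn(u+v)=-0.063372 cn(u+v)=-0.997990 dn(u+v)=0.999681

m = k² = 0.158626161841
D = 1 − m·sn²u·sn²v = 0.8800241067526679
sn(u+v) = (sn u·cn v·dn v + sn v·cn u·dn u)/D = -0.05576866759415301/0.8800241067526679 = -0.06337174989437747
cn(u+v) = (cn u·cn v − sn u·sn v·dn u·dn v)/D = -0.8782552500159643/0.8800241067526679 = -0.9979899905887456
dn(u+v) = (dn u·dn v − m·sn u·sn v·cn u·cn v)/D = 0.8797437571333449/0.8800241067526679 = 0.9996814296140619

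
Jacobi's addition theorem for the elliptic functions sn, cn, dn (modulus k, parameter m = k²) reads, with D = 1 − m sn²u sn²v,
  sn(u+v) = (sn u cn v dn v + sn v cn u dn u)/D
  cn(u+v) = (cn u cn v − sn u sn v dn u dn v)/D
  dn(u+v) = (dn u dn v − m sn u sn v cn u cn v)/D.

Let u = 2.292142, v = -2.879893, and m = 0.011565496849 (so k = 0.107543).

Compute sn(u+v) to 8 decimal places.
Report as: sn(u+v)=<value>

sn(u+v)=-0.55418692

sn u = 0.7562363541318472, cn u = -0.6542985378933469, dn u = 0.996687397539839
sn v = -0.2675071940090727, cn v = -0.9635558630164586, dn v = 0.9995861002946547
m = k² = 0.011565496849
D = 1 − m·sn²u·sn²v = 0.9995266849339642
sn(u+v) = (sn u·cn v·dn v + sn v·cn u·dn u)/D = -0.5539246115340438/0.9995266849339642 = -0.5541869165510473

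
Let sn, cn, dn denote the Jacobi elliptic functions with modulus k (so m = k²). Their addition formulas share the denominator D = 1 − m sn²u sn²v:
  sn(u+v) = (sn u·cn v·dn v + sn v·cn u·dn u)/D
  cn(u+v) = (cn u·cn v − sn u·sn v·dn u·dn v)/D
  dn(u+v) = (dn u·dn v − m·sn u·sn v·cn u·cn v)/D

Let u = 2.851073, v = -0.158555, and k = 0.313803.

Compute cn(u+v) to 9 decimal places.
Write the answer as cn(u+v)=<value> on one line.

sn u = 0.3631404296734717, cn u = -0.931734419422491, dn u = 0.9934859632170058
sn v = -0.1578272305828675, cn v = 0.9874667413571671, dn v = 0.9987728020445424
m = k² = 0.098472322809
D = 1 − m·sn²u·sn²v = 0.9996765350260188
cn(u+v) = (cn u·cn v − sn u·sn v·dn u·dn v)/D = -0.8631865213221507/0.9996765350260188 = -0.8634658222718855

cn(u+v)=-0.863465822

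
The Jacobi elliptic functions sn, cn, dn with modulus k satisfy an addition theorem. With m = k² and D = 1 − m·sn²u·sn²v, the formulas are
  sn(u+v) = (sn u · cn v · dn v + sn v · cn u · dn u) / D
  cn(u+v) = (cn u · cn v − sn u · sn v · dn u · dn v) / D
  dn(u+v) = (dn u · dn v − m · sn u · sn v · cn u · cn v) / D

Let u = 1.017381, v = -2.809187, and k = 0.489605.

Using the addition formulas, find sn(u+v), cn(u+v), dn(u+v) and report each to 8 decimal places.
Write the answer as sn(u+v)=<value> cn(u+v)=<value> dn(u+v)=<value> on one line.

sn u = 0.8323382791043377, cn u = 0.5542679759264734, dn u = 0.9131976283651619
sn v = -0.5183943684269804, cn v = -0.8551416717615814, dn v = 0.96725449502352
m = k² = 0.239713056025
D = 1 − m·sn²u·sn²v = 0.9553715323855161
sn(u+v) = (sn u·cn v·dn v + sn v·cn u·dn u)/D = -0.950848496986995/0.9553715323855161 = -0.9952656791151948
cn(u+v) = (cn u·cn v − sn u·sn v·dn u·dn v)/D = -0.09285419037513451/0.9553715323855161 = -0.09719170733848655
dn(u+v) = (dn u·dn v − m·sn u·sn v·cn u·cn v)/D = 0.8342704041366775/0.9553715323855161 = 0.8732418497477573

sn(u+v)=-0.99526568 cn(u+v)=-0.09719171 dn(u+v)=0.87324185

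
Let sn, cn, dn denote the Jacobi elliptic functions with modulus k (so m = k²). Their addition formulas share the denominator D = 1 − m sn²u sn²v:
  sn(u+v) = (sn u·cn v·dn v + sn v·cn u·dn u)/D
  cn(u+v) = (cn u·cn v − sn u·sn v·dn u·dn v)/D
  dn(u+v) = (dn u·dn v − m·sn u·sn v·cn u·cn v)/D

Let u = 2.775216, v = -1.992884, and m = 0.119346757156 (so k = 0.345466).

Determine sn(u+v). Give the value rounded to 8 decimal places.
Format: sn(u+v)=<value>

sn(u+v)=0.69894695

sn u = 0.4484597682104335, cn u = -0.8938030187332353, dn u = 0.9879258261885602
sn v = -0.9394298705400907, cn v = -0.3427411827268914, dn v = 0.9458716020770028
m = k² = 0.119346757156
D = 1 − m·sn²u·sn²v = 0.9788170554465533
sn(u+v) = (sn u·cn v·dn v + sn v·cn u·dn u)/D = 0.6841411981700362/0.9788170554465533 = 0.6989469527152029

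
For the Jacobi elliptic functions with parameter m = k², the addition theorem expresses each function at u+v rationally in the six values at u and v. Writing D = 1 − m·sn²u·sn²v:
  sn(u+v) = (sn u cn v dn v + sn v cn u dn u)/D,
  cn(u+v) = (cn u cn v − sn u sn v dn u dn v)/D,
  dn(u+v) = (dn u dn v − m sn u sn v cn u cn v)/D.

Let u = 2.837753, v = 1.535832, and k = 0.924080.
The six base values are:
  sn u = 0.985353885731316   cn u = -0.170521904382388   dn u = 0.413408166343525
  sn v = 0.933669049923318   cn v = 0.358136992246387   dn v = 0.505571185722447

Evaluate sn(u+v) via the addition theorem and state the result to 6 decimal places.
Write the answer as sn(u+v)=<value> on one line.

m = k² = 0.8539238464
D = 1 − m·sn²u·sn²v = 0.277247613843165
sn(u+v) = (sn u·cn v·dn v + sn v·cn u·dn u)/D = 0.112592725857203/0.277247613843165 = 0.406108908554557

sn(u+v)=0.406109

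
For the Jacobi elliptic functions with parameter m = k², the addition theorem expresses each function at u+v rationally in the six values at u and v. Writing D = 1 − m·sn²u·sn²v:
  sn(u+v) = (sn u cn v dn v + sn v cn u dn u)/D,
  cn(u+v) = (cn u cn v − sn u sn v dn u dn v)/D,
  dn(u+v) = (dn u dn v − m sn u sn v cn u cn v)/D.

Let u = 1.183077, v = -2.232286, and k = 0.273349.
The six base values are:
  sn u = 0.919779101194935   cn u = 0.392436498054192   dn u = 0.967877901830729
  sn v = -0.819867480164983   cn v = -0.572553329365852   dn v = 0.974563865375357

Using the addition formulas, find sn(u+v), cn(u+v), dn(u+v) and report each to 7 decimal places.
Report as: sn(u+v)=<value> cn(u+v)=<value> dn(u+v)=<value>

m = k² = 0.074719675801
D = 1 − m·sn²u·sn²v = 0.9575097413233945
sn(u+v) = (sn u·cn v·dn v + sn v·cn u·dn u)/D = -0.8246381123265828/0.9575097413233945 = -0.8612320864608991
cn(u+v) = (cn u·cn v − sn u·sn v·dn u·dn v)/D = 0.4866178052924533/0.9575097413233945 = 0.5082118586280789
dn(u+v) = (dn u·dn v − m·sn u·sn v·cn u·cn v)/D = 0.9305984267209702/0.9575097413233945 = 0.9718944743421308

sn(u+v)=-0.8612321 cn(u+v)=0.5082119 dn(u+v)=0.9718945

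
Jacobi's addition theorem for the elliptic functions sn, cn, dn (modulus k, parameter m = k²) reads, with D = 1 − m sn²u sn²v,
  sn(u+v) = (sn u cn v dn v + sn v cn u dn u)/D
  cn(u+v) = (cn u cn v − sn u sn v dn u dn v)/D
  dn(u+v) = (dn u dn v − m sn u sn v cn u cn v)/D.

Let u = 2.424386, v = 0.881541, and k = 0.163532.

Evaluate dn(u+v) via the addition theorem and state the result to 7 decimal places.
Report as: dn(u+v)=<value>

dn(u+v)=0.9997284

sn u = 0.6720128425101549, cn u = -0.7405394921956707, dn u = 0.9939431352879335
sn v = 0.7700564536649786, cn v = 0.6379757504552322, dn v = 0.9920392730137543
m = k² = 0.026742715024
D = 1 − m·sn²u·sn²v = 0.9928384707223805
dn(u+v) = (dn u·dn v − m·sn u·sn v·cn u·cn v)/D = 0.9925688227614408/0.9928384707223805 = 0.9997284070179679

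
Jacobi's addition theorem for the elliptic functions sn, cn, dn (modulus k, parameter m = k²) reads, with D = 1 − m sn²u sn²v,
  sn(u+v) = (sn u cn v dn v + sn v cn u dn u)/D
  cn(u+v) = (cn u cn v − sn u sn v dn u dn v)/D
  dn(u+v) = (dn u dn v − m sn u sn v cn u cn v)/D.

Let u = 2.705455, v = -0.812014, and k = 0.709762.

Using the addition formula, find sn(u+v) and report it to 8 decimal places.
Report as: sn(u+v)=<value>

sn u = 0.8071301151436166, cn u = -0.5903735912354584, dn u = 0.8196460436132495
sn v = -0.6982548680485197, cn v = 0.7158492433791799, dn v = 0.8685538683969938
m = k² = 0.503762096644
D = 1 − m·sn²u·sn²v = 0.839992427821481
sn(u+v) = (sn u·cn v·dn v + sn v·cn u·dn u)/D = 0.8397197786311169/0.839992427821481 = 0.9996754147045454

sn(u+v)=0.99967541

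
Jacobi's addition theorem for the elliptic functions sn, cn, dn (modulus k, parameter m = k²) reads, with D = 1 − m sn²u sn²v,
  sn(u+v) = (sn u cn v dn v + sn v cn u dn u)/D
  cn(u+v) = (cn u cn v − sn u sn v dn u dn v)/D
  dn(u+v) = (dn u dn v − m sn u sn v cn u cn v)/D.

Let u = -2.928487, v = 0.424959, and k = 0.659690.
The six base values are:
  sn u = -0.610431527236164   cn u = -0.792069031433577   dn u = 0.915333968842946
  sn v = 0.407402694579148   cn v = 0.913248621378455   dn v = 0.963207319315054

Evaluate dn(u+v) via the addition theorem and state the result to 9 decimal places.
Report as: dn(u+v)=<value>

dn(u+v)=0.825589944

m = k² = 0.4351908961
D = 1 − m·sn²u·sn²v = 0.9730845585437582
dn(u+v) = (dn u·dn v − m·sn u·sn v·cn u·cn v)/D = 0.8033688264017392/0.9730845585437582 = 0.8255899442120403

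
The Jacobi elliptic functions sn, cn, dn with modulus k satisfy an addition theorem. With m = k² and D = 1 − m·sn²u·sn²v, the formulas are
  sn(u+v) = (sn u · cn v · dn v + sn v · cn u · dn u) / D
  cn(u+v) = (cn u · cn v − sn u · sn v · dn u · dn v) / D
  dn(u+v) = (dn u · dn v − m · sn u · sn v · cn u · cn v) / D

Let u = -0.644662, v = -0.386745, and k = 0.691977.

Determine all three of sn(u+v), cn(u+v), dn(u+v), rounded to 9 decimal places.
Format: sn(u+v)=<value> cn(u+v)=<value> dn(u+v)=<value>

sn(u+v)=-0.819841730 cn(u+v)=0.572590200 dn(u+v)=0.823503203

sn u = -0.5851951105741844, cn u = 0.8108925222001175, dn u = 0.914342570041605
sn v = -0.3730357087373608, cn v = 0.9278169862676663, dn v = 0.9661096227338916
m = k² = 0.478832168529
D = 1 − m·sn²u·sn²v = 0.9771815831366476
sn(u+v) = (sn u·cn v·dn v + sn v·cn u·dn u)/D = -0.8011342400392241/0.9771815831366476 = -0.819841730405591
cn(u+v) = (cn u·cn v − sn u·sn v·dn u·dn v)/D = 0.5595245980814604/0.9771815831366476 = 0.572590199955925
dn(u+v) = (dn u·dn v − m·sn u·sn v·cn u·cn v)/D = 0.8047121631719594/0.9771815831366476 = 0.8235032025357253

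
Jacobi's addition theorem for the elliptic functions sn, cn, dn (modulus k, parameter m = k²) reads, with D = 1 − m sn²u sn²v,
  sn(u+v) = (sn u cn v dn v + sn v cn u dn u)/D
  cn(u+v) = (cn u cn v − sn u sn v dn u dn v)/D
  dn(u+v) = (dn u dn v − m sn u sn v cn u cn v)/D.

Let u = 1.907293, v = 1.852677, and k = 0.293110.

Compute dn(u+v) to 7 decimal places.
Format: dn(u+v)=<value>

dn(u+v)=0.9883791

sn u = 0.9587655618060988, cn u = -0.2841981658889371, dn u = 0.9597008067868921
sn v = 0.9723305608085505, cn v = -0.2336092475004566, dn v = 0.9585275728497149
m = k² = 0.0859134721
D = 1 − m·sn²u·sn²v = 0.9253355285286722
dn(u+v) = (dn u·dn v − m·sn u·sn v·cn u·cn v)/D = 0.9145822898505316/0.9253355285286722 = 0.9883790923977179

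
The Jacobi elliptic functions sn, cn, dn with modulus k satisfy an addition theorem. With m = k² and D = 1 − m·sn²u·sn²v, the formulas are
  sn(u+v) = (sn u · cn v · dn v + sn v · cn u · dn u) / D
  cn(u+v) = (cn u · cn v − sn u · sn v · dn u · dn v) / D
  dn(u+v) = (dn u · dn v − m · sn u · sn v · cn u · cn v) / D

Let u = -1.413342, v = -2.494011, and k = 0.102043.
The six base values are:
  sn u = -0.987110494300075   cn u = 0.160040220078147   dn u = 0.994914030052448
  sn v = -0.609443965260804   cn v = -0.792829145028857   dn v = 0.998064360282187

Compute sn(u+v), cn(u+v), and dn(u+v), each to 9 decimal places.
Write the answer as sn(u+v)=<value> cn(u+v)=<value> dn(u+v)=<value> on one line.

m = k² = 0.010412773849
D = 1 − m·sn²u·sn²v = 0.9962315258865409
sn(u+v) = (sn u·cn v·dn v + sn v·cn u·dn u)/D = 0.684055634836706/0.9962315258865409 = 0.6866432320819889
cn(u+v) = (cn u·cn v − sn u·sn v·dn u·dn v)/D = -0.7242548871898461/0.9962315258865409 = -0.7269945473220552
dn(u+v) = (dn u·dn v − m·sn u·sn v·cn u·cn v)/D = 0.9937830658226931/0.9962315258865409 = 0.9975422780746986

sn(u+v)=0.686643232 cn(u+v)=-0.726994547 dn(u+v)=0.997542278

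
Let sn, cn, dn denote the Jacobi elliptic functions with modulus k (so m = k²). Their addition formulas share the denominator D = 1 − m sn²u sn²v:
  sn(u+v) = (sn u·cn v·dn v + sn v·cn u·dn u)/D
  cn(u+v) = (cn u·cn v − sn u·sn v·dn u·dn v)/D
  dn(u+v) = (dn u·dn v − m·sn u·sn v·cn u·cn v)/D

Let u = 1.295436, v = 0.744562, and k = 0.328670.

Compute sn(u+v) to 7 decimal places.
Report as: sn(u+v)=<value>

sn(u+v)=0.9204002

sn u = 0.9543528663634163, cn u = 0.2986814464675222, dn u = 0.9495329983092793
sn v = 0.6727531085174524, cn v = 0.7398670522331055, dn v = 0.9752480214241553
m = k² = 0.1080239689
D = 1 − m·sn²u·sn²v = 0.9554703255218824
sn(u+v) = (sn u·cn v·dn v + sn v·cn u·dn u)/D = 0.8794151016717334/0.9554703255218824 = 0.9204002240377195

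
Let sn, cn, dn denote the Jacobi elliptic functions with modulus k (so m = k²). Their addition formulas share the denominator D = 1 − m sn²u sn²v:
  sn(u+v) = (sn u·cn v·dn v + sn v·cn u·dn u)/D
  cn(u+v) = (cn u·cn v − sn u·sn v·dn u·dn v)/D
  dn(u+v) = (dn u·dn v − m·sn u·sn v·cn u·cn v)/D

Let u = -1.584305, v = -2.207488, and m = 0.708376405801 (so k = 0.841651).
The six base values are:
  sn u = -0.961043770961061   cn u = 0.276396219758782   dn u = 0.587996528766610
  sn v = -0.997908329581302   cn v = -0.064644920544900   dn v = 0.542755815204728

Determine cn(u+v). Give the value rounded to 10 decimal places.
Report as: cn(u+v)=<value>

m = k² = 0.708376405801
D = 1 − m·sn²u·sn²v = 0.3484740483179917
cn(u+v) = (cn u·cn v − sn u·sn v·dn u·dn v)/D = -0.3239321850172694/0.3484740483179917 = -0.9295733400545018

cn(u+v)=-0.9295733401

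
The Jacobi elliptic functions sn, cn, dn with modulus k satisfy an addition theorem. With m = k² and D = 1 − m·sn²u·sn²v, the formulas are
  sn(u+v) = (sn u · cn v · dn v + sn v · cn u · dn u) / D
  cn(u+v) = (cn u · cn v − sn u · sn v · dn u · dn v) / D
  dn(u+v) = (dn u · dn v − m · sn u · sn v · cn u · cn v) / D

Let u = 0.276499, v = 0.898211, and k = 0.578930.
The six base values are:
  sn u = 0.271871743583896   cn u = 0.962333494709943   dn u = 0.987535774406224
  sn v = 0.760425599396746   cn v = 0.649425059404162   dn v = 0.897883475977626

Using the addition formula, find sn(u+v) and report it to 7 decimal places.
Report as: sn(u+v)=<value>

sn(u+v)=0.8939990

m = k² = 0.3351599449
D = 1 − m·sn²u·sn²v = 0.9856750302743468
sn(u+v) = (sn u·cn v·dn v + sn v·cn u·dn u)/D = 0.8811925125699292/0.9856750302743468 = 0.8939990214875013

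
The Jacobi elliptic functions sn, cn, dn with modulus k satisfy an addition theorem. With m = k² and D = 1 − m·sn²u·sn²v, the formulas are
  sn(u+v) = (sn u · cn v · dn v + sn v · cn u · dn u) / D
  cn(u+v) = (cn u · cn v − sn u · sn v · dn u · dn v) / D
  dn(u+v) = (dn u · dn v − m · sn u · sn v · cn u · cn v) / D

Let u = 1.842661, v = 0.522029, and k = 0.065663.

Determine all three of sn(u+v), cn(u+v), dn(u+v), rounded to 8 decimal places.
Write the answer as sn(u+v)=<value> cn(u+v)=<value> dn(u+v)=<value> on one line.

sn u = 0.9638779759170017, cn u = -0.2663442275367421, dn u = 0.9979951072967769
sn v = 0.4985560136197645, cn v = 0.866857486143812, dn v = 0.9994640111339476
m = k² = 0.004311629569
D = 1 − m·sn²u·sn²v = 0.9990043344659419
sn(u+v) = (sn u·cn v·dn v + sn v·cn u·dn u)/D = 0.7025757048131427/0.9990043344659419 = 0.7032759324199858
cn(u+v) = (cn u·cn v − sn u·sn v·dn u·dn v)/D = -0.710209151791256/0.9990043344659419 = -0.71091698733312
dn(u+v) = (dn u·dn v − m·sn u·sn v·cn u·cn v)/D = 0.9979385680037782/0.9990043344659419 = 0.9989331713333022

sn(u+v)=0.70327593 cn(u+v)=-0.71091699 dn(u+v)=0.99893317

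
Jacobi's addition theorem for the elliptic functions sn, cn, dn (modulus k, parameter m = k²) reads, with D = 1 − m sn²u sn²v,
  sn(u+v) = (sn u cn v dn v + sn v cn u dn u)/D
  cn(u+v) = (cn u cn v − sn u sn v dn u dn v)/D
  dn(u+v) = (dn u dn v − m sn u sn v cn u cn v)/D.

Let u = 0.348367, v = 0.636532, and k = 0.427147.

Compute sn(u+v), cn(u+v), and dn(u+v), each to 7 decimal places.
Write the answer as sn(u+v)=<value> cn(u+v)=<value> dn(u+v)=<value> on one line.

sn(u+v)=0.8197934 cn(u+v)=0.5726594 dn(u+v)=0.9366853

sn u = 0.3401848543487554, cn u = 0.9403585831329005, dn u = 0.9893863309960074
sn v = 0.5885943079221196, cn v = 0.808428562509812, dn v = 0.9678790460029443
m = k² = 0.182454559609
D = 1 − m·sn²u·sn²v = 0.9926849586565361
sn(u+v) = (sn u·cn v·dn v + sn v·cn u·dn u)/D = 0.813796556582199/0.9926849586565361 = 0.8197933790429965
cn(u+v) = (cn u·cn v − sn u·sn v·dn u·dn v)/D = 0.5684703964481216/0.9926849586565361 = 0.5726594238090087
dn(u+v) = (dn u·dn v − m·sn u·sn v·cn u·cn v)/D = 0.9298334196168307/0.9926849586565361 = 0.9366853113955041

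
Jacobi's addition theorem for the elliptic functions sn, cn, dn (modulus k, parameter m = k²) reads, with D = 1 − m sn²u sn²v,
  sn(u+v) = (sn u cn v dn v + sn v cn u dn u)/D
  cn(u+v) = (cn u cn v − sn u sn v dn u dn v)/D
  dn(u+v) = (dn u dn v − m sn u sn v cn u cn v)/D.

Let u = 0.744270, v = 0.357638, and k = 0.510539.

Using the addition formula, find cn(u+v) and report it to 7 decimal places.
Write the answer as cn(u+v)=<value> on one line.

cn(u+v)=0.4919430

sn u = 0.6656080940902179, cn u = 0.7463014572420367, dn u = 0.9404908938901565
sn v = 0.3482503084134975, cn v = 0.9374015802685122, dn v = 0.9840674816629488
m = k² = 0.260650070521
D = 1 − m·sn²u·sn²v = 0.985995163105197
cn(u+v) = (cn u·cn v − sn u·sn v·dn u·dn v)/D = 0.4850534010595103/0.985995163105197 = 0.4919429822879966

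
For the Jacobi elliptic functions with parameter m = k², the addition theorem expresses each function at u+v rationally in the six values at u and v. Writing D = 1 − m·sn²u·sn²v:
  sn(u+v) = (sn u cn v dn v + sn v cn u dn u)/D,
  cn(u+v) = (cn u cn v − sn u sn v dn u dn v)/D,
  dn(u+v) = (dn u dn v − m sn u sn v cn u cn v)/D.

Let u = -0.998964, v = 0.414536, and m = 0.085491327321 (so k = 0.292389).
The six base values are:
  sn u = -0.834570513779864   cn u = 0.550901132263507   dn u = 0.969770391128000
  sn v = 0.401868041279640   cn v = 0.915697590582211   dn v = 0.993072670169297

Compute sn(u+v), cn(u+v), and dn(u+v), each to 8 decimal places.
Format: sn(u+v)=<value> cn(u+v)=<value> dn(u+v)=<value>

sn(u+v)=-0.54950752 cn(u+v)=0.83548877 dn(u+v)=0.98700819

m = k² = 0.085491327321
D = 1 − m·sn²u·sn²v = 0.9903835434581063
sn(u+v) = (sn u·cn v·dn v + sn v·cn u·dn u)/D = -0.5442232055689042/0.9903835434581063 = -0.5495075207617533
cn(u+v) = (cn u·cn v − sn u·sn v·dn u·dn v)/D = 0.8274543284513901/0.9903835434581063 = 0.8354887698983579
dn(u+v) = (dn u·dn v − m·sn u·sn v·cn u·cn v)/D = 0.9775166679308468/0.9903835434581063 = 0.9870081892896438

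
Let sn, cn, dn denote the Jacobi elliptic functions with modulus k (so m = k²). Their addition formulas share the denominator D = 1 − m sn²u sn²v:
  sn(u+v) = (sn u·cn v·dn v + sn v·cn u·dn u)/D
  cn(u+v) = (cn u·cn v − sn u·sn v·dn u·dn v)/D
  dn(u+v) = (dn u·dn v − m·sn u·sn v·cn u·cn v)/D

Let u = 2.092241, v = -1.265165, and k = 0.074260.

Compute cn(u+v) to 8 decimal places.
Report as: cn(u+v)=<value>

sn u = 0.8688308855539229, cn u = -0.4951089701344403, dn u = 0.9979164541197604
sn v = -0.9532505070055675, cn v = 0.3021811888480626, dn v = 0.9974913557930034
m = k² = 0.0055145476
D = 1 − m·sn²u·sn²v = 0.9962173646084365
cn(u+v) = (cn u·cn v − sn u·sn v·dn u·dn v)/D = 0.6748018801775294/0.9962173646084365 = 0.6773641016012208

cn(u+v)=0.67736410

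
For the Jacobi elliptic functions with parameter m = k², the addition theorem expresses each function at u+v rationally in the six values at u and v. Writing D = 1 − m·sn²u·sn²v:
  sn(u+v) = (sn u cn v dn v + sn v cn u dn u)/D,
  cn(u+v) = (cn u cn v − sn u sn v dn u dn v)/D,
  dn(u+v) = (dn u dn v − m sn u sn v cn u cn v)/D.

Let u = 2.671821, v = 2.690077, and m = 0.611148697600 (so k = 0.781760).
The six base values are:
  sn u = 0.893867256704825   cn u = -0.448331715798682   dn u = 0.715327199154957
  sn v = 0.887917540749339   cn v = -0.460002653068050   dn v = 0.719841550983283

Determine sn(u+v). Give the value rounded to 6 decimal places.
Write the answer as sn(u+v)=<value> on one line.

sn(u+v)=-0.944269

m = k² = 0.6111486976
D = 1 − m·sn²u·sn²v = 0.6150199545334268
sn(u+v) = (sn u·cn v·dn v + sn v·cn u·dn u)/D = -0.5807439836713602/0.6150199545334268 = -0.9442685223310041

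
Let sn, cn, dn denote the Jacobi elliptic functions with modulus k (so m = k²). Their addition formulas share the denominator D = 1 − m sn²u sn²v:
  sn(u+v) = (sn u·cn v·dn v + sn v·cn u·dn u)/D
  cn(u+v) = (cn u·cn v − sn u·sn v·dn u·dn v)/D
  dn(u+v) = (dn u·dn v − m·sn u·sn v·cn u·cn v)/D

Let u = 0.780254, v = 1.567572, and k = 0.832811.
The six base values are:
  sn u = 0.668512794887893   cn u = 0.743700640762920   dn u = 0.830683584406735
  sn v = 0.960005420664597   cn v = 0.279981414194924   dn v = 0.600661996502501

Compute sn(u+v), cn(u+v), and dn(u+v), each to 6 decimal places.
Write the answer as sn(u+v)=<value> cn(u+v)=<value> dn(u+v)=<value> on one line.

sn(u+v)=0.987632 cn(u+v)=-0.156787 dn(u+v)=0.568749

m = k² = 0.693574161721
D = 1 − m·sn²u·sn²v = 0.7143332303362952
sn(u+v) = (sn u·cn v·dn v + sn v·cn u·dn u)/D = 0.7054986674963036/0.7143332303362952 = 0.9876324347450105
cn(u+v) = (cn u·cn v − sn u·sn v·dn u·dn v)/D = -0.1119981880372473/0.7143332303362952 = -0.1567870333912935
dn(u+v) = (dn u·dn v − m·sn u·sn v·cn u·cn v)/D = 0.4062762940251384/0.7143332303362952 = 0.568748977047968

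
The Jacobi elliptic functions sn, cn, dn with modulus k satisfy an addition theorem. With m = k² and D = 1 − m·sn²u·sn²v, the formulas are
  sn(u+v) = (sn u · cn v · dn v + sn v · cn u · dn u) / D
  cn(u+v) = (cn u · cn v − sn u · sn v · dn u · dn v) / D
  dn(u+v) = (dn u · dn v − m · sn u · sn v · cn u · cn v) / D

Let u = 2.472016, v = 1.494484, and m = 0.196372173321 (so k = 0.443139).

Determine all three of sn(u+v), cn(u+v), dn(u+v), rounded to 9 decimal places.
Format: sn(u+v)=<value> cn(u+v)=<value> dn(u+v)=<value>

sn u = 0.7356346715185697, cn u = -0.6773784983742591, dn u = 0.9453737645947166
sn v = 0.9892834370533501, cn v = 0.1460078120235706, dn v = 0.8987848151166085
m = k² = 0.196372173321
D = 1 − m·sn²u·sn²v = 0.8959970153788033
sn(u+v) = (sn u·cn v·dn v + sn v·cn u·dn u)/D = -0.5369761859603603/0.8959970153788033 = -0.5993057752913845
cn(u+v) = (cn u·cn v − sn u·sn v·dn u·dn v)/D = -0.7172637083243429/0.8959970153788033 = -0.8005201981851504
dn(u+v) = (dn u·dn v − m·sn u·sn v·cn u·cn v)/D = 0.8638217563116621/0.8959970153788033 = 0.9640899930302353

sn(u+v)=-0.599305775 cn(u+v)=-0.800520198 dn(u+v)=0.964089993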